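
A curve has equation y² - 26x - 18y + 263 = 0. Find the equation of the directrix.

x = 1/2

Only y is squared. Complete the square in y: (y - 9)² = 26(x - 7).
Vertex (7, 9); 4p = 26 so p = 13/2. Opens right.
Directrix is the vertical line x = h − p = 7 − (13/2) = 1/2.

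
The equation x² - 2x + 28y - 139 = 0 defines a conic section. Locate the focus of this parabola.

Only x is squared. Complete the square in x: (x - 1)² = -28(y - 5).
Vertex (1, 5); 4p = -28 so p = -7. Opens down.
Focus is p units from the vertex along the axis: (h, k + p).

(1, -2)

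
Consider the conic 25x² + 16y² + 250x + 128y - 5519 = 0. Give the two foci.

Collect terms: 25(x² + 10x) + 16(y² + 8y) = 5519
Complete the square in x and y: 25(x + 5)² + 16(y + 4)² = 5519 + 625 + 256 = 6400
Divide through by 6400 to get (x + 5)²/256 + (y + 4)²/400 = 1.
Ellipse, center (-5, -4), major axis vertical; a² = 400, b² = 256.
c² = a² - b² = 400 - 256 = 144, so c = 12.
Foci lie on the vertical axis through the center: (h, k ± c).

(-5, -16) and (-5, 8)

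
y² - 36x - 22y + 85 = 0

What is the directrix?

x = -10

Only y is squared. Complete the square in y: (y - 11)² = 36(x + 1).
Vertex (-1, 11); 4p = 36 so p = 9. Opens right.
Directrix is the vertical line x = h − p = -1 − (9) = -10.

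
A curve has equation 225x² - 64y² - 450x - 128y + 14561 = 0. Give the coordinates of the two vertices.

(1, -16) and (1, 14)

Group the x- and y-terms: 225(x² - 2x) -64(y² + 2y) = -14561
Complete the square: 225(x - 1)² -64(y + 1)² = -14561 + 225 - 64 = -14400
Divide through by -14400 to get (y + 1)²/225 - (x - 1)²/64 = 1.
Hyperbola, center (1, -1), transverse axis vertical; a² = 225, b² = 64.
a = 15. Vertices at (h, k ± a).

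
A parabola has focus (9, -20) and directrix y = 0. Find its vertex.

The vertex is the midpoint between the focus and the directrix along the axis of symmetry.
Axis is vertical (directrix is horizontal). Vertex y-coordinate = (-20 + 0)/2 = -10; x-coordinate = 9.

(9, -10)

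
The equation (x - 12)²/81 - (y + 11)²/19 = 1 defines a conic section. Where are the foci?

Center (12, -11). The positive term is the x-term, so the transverse axis is horizontal; a² = 81, b² = 19.
c² = a² + b² = 81 + 19 = 100, so c = 10.
Foci lie on the horizontal axis through the center: (h ± c, k).

(2, -11) and (22, -11)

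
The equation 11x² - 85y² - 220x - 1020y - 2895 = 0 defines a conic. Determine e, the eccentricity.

Group the x- and y-terms: 11(x² - 20x) -85(y² + 12y) = 2895
Completing the square gives 11(x - 10)² -85(y + 6)² = 2895 + 1100 - 3060 = 935.
Dividing both sides by 935: (x - 10)²/85 - (y + 6)²/11 = 1
Hyperbola, center (10, -6), transverse axis horizontal; a² = 85, b² = 11.
c² = a² + b² = 96, so c = 4√6.
e = c/a = 4√6/√85 = 4√510/85.

e = 4√510/85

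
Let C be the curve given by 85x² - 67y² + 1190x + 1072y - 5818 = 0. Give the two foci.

Group the x- and y-terms: 85(x² + 14x) -67(y² - 16y) = 5818
Complete the square: 85(x + 7)² -67(y - 8)² = 5818 + 4165 - 4288 = 5695
Divide by 5695: (x + 7)²/67 - (y - 8)²/85 = 1
Hyperbola, center (-7, 8), transverse axis horizontal; a² = 67, b² = 85.
c² = a² + b² = 67 + 85 = 152, so c = 2√38.
Foci lie on the horizontal axis through the center: (h ± c, k).

(-7 - 2√38, 8) and (-7 + 2√38, 8)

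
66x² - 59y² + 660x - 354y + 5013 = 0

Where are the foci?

(-5, -3 - 5√5) and (-5, -3 + 5√5)

Group the x- and y-terms: 66(x² + 10x) -59(y² + 6y) = -5013
Completing the square gives 66(x + 5)² -59(y + 3)² = -5013 + 1650 - 531 = -3894.
Divide by -3894: (y + 3)²/66 - (x + 5)²/59 = 1
Hyperbola, center (-5, -3), transverse axis vertical; a² = 66, b² = 59.
c² = a² + b² = 66 + 59 = 125, so c = 5√5.
Foci lie on the vertical axis through the center: (h, k ± c).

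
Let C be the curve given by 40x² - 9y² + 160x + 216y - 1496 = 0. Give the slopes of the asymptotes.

2√10/3 and -2√10/3

40(x² + 4x) -9(y² - 24y) = 1496
Complete the square: 40(x + 2)² -9(y - 12)² = 1496 + 160 - 1296 = 360
Divide through by 360 to get (x + 2)²/9 - (y - 12)²/40 = 1.
Hyperbola, center (-2, 12), transverse axis horizontal; a² = 9, b² = 40.
For a horizontal hyperbola the asymptotes have slope ±b/a.
Here that is ±2√10/3.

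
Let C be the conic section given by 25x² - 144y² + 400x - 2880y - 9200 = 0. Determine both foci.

25(x² + 16x) -144(y² + 20y) = 9200
Completing the square gives 25(x + 8)² -144(y + 10)² = 9200 + 1600 - 14400 = -3600.
Divide through by -3600 to get (y + 10)²/25 - (x + 8)²/144 = 1.
Hyperbola, center (-8, -10), transverse axis vertical; a² = 25, b² = 144.
c² = a² + b² = 25 + 144 = 169, so c = 13.
Foci lie on the vertical axis through the center: (h, k ± c).

(-8, -23) and (-8, 3)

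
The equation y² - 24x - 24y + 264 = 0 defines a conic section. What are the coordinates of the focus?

(11, 12)

Only y is squared. Complete the square in y: (y - 12)² = 24(x - 5).
Vertex (5, 12); 4p = 24 so p = 6. Opens right.
Focus is p units from the vertex along the axis: (h + p, k).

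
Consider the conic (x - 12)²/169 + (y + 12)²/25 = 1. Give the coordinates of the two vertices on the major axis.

(-1, -12) and (25, -12)

Center (12, -12). The larger denominator 169 sits under the x-term, so the major axis is horizontal; a² = 169, b² = 25.
a = 13. Vertices at (h ± a, k).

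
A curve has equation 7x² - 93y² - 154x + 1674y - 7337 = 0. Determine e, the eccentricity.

e = 10√93/93

Rearranging, 7(x² - 22x) -93(y² - 18y) = 7337.
Completing the square gives 7(x - 11)² -93(y - 9)² = 7337 + 847 - 7533 = 651.
Dividing both sides by 651: (x - 11)²/93 - (y - 9)²/7 = 1
Hyperbola, center (11, 9), transverse axis horizontal; a² = 93, b² = 7.
c² = a² + b² = 100, so c = 10.
e = c/a = 10/√93 = 10√93/93.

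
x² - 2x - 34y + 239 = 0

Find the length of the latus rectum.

34

Only x is squared. Complete the square in x: (x - 1)² = 34(y - 7).
Vertex (1, 7); 4p = 34 so p = 17/2. Opens up.
Latus rectum length = |4p| = 34.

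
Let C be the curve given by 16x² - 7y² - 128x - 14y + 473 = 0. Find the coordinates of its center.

Group: 16(x² - 8x) -7(y² + 2y) = -473
Completing the square gives 16(x - 4)² -7(y + 1)² = -473 + 256 - 7 = -224.
Divide through by -224 to get (y + 1)²/32 - (x - 4)²/14 = 1.
Hyperbola with center (4, -1).

(4, -1)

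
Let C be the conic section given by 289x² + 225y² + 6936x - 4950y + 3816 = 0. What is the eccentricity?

e = 8/17

Group the x- and y-terms: 289(x² + 24x) + 225(y² - 22y) = -3816
Complete the square in x and y: 289(x + 12)² + 225(y - 11)² = -3816 + 41616 + 27225 = 65025
Dividing both sides by 65025: (x + 12)²/225 + (y - 11)²/289 = 1
Ellipse, center (-12, 11), major axis vertical; a² = 289, b² = 225.
c² = a² - b² = 64, so c = 8.
e = c/a = 8/17.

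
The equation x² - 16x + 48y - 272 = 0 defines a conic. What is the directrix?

y = 19

Only x is squared. Complete the square in x: (x - 8)² = -48(y - 7).
Vertex (8, 7); 4p = -48 so p = -12. Opens down.
Directrix is the horizontal line y = k − p = 7 − (-12) = 19.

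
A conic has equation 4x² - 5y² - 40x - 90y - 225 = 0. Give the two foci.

(5, -15) and (5, -3)

4(x² - 10x) -5(y² + 18y) = 225
4(x - 5)² -5(y + 9)² = 225 + 100 - 405 = -80
Divide by -80: (y + 9)²/16 - (x - 5)²/20 = 1
Hyperbola, center (5, -9), transverse axis vertical; a² = 16, b² = 20.
c² = a² + b² = 16 + 20 = 36, so c = 6.
Foci lie on the vertical axis through the center: (h, k ± c).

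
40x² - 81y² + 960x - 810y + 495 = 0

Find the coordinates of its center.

Rearranging, 40(x² + 24x) -81(y² + 10y) = -495.
40(x + 12)² -81(y + 5)² = -495 + 5760 - 2025 = 3240
Dividing both sides by 3240: (x + 12)²/81 - (y + 5)²/40 = 1
Hyperbola with center (-12, -5).

(-12, -5)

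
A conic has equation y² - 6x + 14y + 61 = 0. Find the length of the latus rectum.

Only y is squared. Complete the square in y: (y + 7)² = 6(x - 2).
Vertex (2, -7); 4p = 6 so p = 3/2. Opens right.
Latus rectum length = |4p| = 6.

6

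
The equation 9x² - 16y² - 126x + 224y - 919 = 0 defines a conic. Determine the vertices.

Collect terms: 9(x² - 14x) -16(y² - 14y) = 919
Complete the square in x and y: 9(x - 7)² -16(y - 7)² = 919 + 441 - 784 = 576
Divide through by 576 to get (x - 7)²/64 - (y - 7)²/36 = 1.
Hyperbola, center (7, 7), transverse axis horizontal; a² = 64, b² = 36.
a = 8. Vertices at (h ± a, k).

(-1, 7) and (15, 7)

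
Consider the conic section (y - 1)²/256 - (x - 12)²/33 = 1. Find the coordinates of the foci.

Center (12, 1). The positive term is the y-term, so the transverse axis is vertical; a² = 256, b² = 33.
c² = a² + b² = 256 + 33 = 289, so c = 17.
Foci lie on the vertical axis through the center: (h, k ± c).

(12, -16) and (12, 18)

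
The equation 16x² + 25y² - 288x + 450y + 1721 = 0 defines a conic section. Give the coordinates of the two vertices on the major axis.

(-1, -9) and (19, -9)

Group: 16(x² - 18x) + 25(y² + 18y) = -1721
Completing the square gives 16(x - 9)² + 25(y + 9)² = -1721 + 1296 + 2025 = 1600.
Dividing both sides by 1600: (x - 9)²/100 + (y + 9)²/64 = 1
Ellipse, center (9, -9), major axis horizontal; a² = 100, b² = 64.
a = 10. Vertices at (h ± a, k).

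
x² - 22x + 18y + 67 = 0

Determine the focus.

(11, -3/2)

Only x is squared. Complete the square in x: (x - 11)² = -18(y - 3).
Vertex (11, 3); 4p = -18 so p = -9/2. Opens down.
Focus is p units from the vertex along the axis: (h, k + p).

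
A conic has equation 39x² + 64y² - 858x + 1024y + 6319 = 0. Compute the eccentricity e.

e = 5/8

39(x² - 22x) + 64(y² + 16y) = -6319
Complete the square in x and y: 39(x - 11)² + 64(y + 8)² = -6319 + 4719 + 4096 = 2496
Dividing both sides by 2496: (x - 11)²/64 + (y + 8)²/39 = 1
Ellipse, center (11, -8), major axis horizontal; a² = 64, b² = 39.
c² = a² - b² = 25, so c = 5.
e = c/a = 5/8.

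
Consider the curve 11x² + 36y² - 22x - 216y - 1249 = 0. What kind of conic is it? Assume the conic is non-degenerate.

No xy term. Coefficients of x² and y² are A = 11, C = 36.
A and C have the same sign but A ≠ C ⇒ ellipse.

ellipse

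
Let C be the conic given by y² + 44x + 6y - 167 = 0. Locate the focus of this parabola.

Only y is squared. Complete the square in y: (y + 3)² = -44(x - 4).
Vertex (4, -3); 4p = -44 so p = -11. Opens left.
Focus is p units from the vertex along the axis: (h + p, k).

(-7, -3)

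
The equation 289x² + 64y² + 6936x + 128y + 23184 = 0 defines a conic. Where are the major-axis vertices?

289(x² + 24x) + 64(y² + 2y) = -23184
Complete the square: 289(x + 12)² + 64(y + 1)² = -23184 + 41616 + 64 = 18496
Divide through by 18496 to get (x + 12)²/64 + (y + 1)²/289 = 1.
Ellipse, center (-12, -1), major axis vertical; a² = 289, b² = 64.
a = 17. Vertices at (h, k ± a).

(-12, -18) and (-12, 16)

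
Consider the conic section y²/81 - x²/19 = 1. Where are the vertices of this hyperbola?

Center (0, 0). The positive term is the y-term, so the transverse axis is vertical; a² = 81, b² = 19.
a = 9. Vertices at (h, k ± a).

(0, -9) and (0, 9)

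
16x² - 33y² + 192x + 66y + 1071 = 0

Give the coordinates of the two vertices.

Collect terms: 16(x² + 12x) -33(y² - 2y) = -1071
16(x + 6)² -33(y - 1)² = -1071 + 576 - 33 = -528
Dividing both sides by -528: (y - 1)²/16 - (x + 6)²/33 = 1
Hyperbola, center (-6, 1), transverse axis vertical; a² = 16, b² = 33.
a = 4. Vertices at (h, k ± a).

(-6, -3) and (-6, 5)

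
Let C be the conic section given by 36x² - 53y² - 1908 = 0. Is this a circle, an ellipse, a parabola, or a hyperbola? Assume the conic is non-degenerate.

hyperbola

No xy term. Coefficients of x² and y² are A = 36, C = -53.
A and C have opposite signs ⇒ hyperbola.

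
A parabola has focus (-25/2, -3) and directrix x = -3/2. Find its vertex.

The vertex is the midpoint between the focus and the directrix along the axis of symmetry.
Axis is horizontal (directrix is vertical). Vertex x-coordinate = (-25/2 + (-3/2))/2 = -7; y-coordinate = -3.

(-7, -3)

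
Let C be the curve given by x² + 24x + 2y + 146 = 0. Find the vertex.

(-12, -1)

Only x is squared. Complete the square in x: (x + 12)² = -2(y + 1).
Vertex (-12, -1); 4p = -2 so p = -1/2. Opens down.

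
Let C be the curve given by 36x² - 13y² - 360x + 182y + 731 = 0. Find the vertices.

(5, 1) and (5, 13)

Collect terms: 36(x² - 10x) -13(y² - 14y) = -731
36(x - 5)² -13(y - 7)² = -731 + 900 - 637 = -468
Divide through by -468 to get (y - 7)²/36 - (x - 5)²/13 = 1.
Hyperbola, center (5, 7), transverse axis vertical; a² = 36, b² = 13.
a = 6. Vertices at (h, k ± a).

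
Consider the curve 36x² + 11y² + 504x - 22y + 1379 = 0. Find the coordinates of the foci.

Rearranging, 36(x² + 14x) + 11(y² - 2y) = -1379.
36(x + 7)² + 11(y - 1)² = -1379 + 1764 + 11 = 396
Divide through by 396 to get (x + 7)²/11 + (y - 1)²/36 = 1.
Ellipse, center (-7, 1), major axis vertical; a² = 36, b² = 11.
c² = a² - b² = 36 - 11 = 25, so c = 5.
Foci lie on the vertical axis through the center: (h, k ± c).

(-7, -4) and (-7, 6)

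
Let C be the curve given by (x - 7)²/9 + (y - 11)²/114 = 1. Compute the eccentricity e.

e = √1330/38

Center (7, 11). The larger denominator 114 sits under the y-term, so the major axis is vertical; a² = 114, b² = 9.
c² = a² - b² = 105, so c = √105.
e = c/a = √105/√114 = √1330/38.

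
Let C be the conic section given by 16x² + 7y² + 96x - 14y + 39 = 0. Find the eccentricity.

e = 3/4

Group: 16(x² + 6x) + 7(y² - 2y) = -39
16(x + 3)² + 7(y - 1)² = -39 + 144 + 7 = 112
Divide by 112: (x + 3)²/7 + (y - 1)²/16 = 1
Ellipse, center (-3, 1), major axis vertical; a² = 16, b² = 7.
c² = a² - b² = 9, so c = 3.
e = c/a = 3/4.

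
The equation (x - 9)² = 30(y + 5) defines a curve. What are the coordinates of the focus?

Vertex (9, -5); 4p = 30 so p = 15/2. Opens up.
Focus is p units from the vertex along the axis: (h, k + p).

(9, 5/2)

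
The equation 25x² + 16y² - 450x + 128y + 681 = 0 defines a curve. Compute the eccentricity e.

e = 3/5

Rearranging, 25(x² - 18x) + 16(y² + 8y) = -681.
Completing the square gives 25(x - 9)² + 16(y + 4)² = -681 + 2025 + 256 = 1600.
Divide by 1600: (x - 9)²/64 + (y + 4)²/100 = 1
Ellipse, center (9, -4), major axis vertical; a² = 100, b² = 64.
c² = a² - b² = 36, so c = 6.
e = c/a = 6/10 = 3/5.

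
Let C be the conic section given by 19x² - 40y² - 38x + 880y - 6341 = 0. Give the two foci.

19(x² - 2x) -40(y² - 22y) = 6341
Complete the square: 19(x - 1)² -40(y - 11)² = 6341 + 19 - 4840 = 1520
Dividing both sides by 1520: (x - 1)²/80 - (y - 11)²/38 = 1
Hyperbola, center (1, 11), transverse axis horizontal; a² = 80, b² = 38.
c² = a² + b² = 80 + 38 = 118, so c = √118.
Foci lie on the horizontal axis through the center: (h ± c, k).

(1 - √118, 11) and (1 + √118, 11)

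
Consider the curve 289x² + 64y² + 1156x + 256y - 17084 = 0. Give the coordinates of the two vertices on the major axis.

(-2, -19) and (-2, 15)

Group the x- and y-terms: 289(x² + 4x) + 64(y² + 4y) = 17084
Complete the square: 289(x + 2)² + 64(y + 2)² = 17084 + 1156 + 256 = 18496
Dividing both sides by 18496: (x + 2)²/64 + (y + 2)²/289 = 1
Ellipse, center (-2, -2), major axis vertical; a² = 289, b² = 64.
a = 17. Vertices at (h, k ± a).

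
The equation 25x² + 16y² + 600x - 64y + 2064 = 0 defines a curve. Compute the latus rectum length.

64/5

Group: 25(x² + 24x) + 16(y² - 4y) = -2064
Complete the square in x and y: 25(x + 12)² + 16(y - 2)² = -2064 + 3600 + 64 = 1600
Divide through by 1600 to get (x + 12)²/64 + (y - 2)²/100 = 1.
Ellipse, center (-12, 2), major axis vertical; a² = 100, b² = 64.
Latus rectum length = 2b²/a = 2·64/10 = 64/5.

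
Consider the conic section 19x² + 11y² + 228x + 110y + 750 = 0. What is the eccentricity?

Rearranging, 19(x² + 12x) + 11(y² + 10y) = -750.
Completing the square gives 19(x + 6)² + 11(y + 5)² = -750 + 684 + 275 = 209.
Divide through by 209 to get (x + 6)²/11 + (y + 5)²/19 = 1.
Ellipse, center (-6, -5), major axis vertical; a² = 19, b² = 11.
c² = a² - b² = 8, so c = 2√2.
e = c/a = 2√2/√19 = 2√38/19.

e = 2√38/19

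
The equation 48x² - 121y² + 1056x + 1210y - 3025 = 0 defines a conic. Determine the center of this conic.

Rearranging, 48(x² + 22x) -121(y² - 10y) = 3025.
Complete the square: 48(x + 11)² -121(y - 5)² = 3025 + 5808 - 3025 = 5808
Divide through by 5808 to get (x + 11)²/121 - (y - 5)²/48 = 1.
Hyperbola with center (-11, 5).

(-11, 5)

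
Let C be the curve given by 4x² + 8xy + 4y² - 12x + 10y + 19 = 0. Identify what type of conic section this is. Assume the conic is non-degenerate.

A = 4, B = 8, C = 4.
Discriminant B² − 4AC = 8² − 4·4·4 = 0.
B² − 4AC = 0 ⇒ parabola.

parabola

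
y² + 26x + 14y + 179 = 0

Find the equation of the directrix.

Only y is squared. Complete the square in y: (y + 7)² = -26(x + 5).
Vertex (-5, -7); 4p = -26 so p = -13/2. Opens left.
Directrix is the vertical line x = h − p = -5 − (-13/2) = 3/2.

x = 3/2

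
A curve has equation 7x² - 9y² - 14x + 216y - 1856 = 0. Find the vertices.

(-8, 12) and (10, 12)

Group: 7(x² - 2x) -9(y² - 24y) = 1856
Completing the square gives 7(x - 1)² -9(y - 12)² = 1856 + 7 - 1296 = 567.
Divide through by 567 to get (x - 1)²/81 - (y - 12)²/63 = 1.
Hyperbola, center (1, 12), transverse axis horizontal; a² = 81, b² = 63.
a = 9. Vertices at (h ± a, k).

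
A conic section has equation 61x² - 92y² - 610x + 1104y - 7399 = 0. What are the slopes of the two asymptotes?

√1403/46 and -√1403/46

Group the x- and y-terms: 61(x² - 10x) -92(y² - 12y) = 7399
Completing the square gives 61(x - 5)² -92(y - 6)² = 7399 + 1525 - 3312 = 5612.
Divide through by 5612 to get (x - 5)²/92 - (y - 6)²/61 = 1.
Hyperbola, center (5, 6), transverse axis horizontal; a² = 92, b² = 61.
For a horizontal hyperbola the asymptotes have slope ±b/a.
Here that is ±√61/2√23 = ±√1403/46.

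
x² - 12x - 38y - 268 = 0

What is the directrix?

y = -35/2

Only x is squared. Complete the square in x: (x - 6)² = 38(y + 8).
Vertex (6, -8); 4p = 38 so p = 19/2. Opens up.
Directrix is the horizontal line y = k − p = -8 − (19/2) = -35/2.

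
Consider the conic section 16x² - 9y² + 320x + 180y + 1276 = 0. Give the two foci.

(-10, 0) and (-10, 20)

Collect terms: 16(x² + 20x) -9(y² - 20y) = -1276
16(x + 10)² -9(y - 10)² = -1276 + 1600 - 900 = -576
Dividing both sides by -576: (y - 10)²/64 - (x + 10)²/36 = 1
Hyperbola, center (-10, 10), transverse axis vertical; a² = 64, b² = 36.
c² = a² + b² = 64 + 36 = 100, so c = 10.
Foci lie on the vertical axis through the center: (h, k ± c).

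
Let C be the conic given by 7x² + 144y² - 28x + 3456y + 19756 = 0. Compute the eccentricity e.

7(x² - 4x) + 144(y² + 24y) = -19756
7(x - 2)² + 144(y + 12)² = -19756 + 28 + 20736 = 1008
Divide through by 1008 to get (x - 2)²/144 + (y + 12)²/7 = 1.
Ellipse, center (2, -12), major axis horizontal; a² = 144, b² = 7.
c² = a² - b² = 137, so c = √137.
e = c/a = √137/12.

e = √137/12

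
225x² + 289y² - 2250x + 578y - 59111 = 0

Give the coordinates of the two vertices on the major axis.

Collect terms: 225(x² - 10x) + 289(y² + 2y) = 59111
Completing the square gives 225(x - 5)² + 289(y + 1)² = 59111 + 5625 + 289 = 65025.
Dividing both sides by 65025: (x - 5)²/289 + (y + 1)²/225 = 1
Ellipse, center (5, -1), major axis horizontal; a² = 289, b² = 225.
a = 17. Vertices at (h ± a, k).

(-12, -1) and (22, -1)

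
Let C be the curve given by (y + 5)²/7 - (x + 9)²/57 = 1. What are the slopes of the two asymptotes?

Center (-9, -5). The positive term is the y-term, so the transverse axis is vertical; a² = 7, b² = 57.
For a vertical hyperbola the asymptotes have slope ±a/b.
Here that is ±√7/√57 = ±√399/57.

√399/57 and -√399/57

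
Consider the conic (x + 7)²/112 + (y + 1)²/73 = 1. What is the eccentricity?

e = √273/28

Center (-7, -1). The larger denominator 112 sits under the x-term, so the major axis is horizontal; a² = 112, b² = 73.
c² = a² - b² = 39, so c = √39.
e = c/a = √39/4√7 = √273/28.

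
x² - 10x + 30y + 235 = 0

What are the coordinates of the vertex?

(5, -7)

Only x is squared. Complete the square in x: (x - 5)² = -30(y + 7).
Vertex (5, -7); 4p = -30 so p = -15/2. Opens down.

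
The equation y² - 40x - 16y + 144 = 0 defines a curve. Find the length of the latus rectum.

Only y is squared. Complete the square in y: (y - 8)² = 40(x - 2).
Vertex (2, 8); 4p = 40 so p = 10. Opens right.
Latus rectum length = |4p| = 40.

40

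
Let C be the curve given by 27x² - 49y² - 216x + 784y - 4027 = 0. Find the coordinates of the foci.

Rearranging, 27(x² - 8x) -49(y² - 16y) = 4027.
27(x - 4)² -49(y - 8)² = 4027 + 432 - 3136 = 1323
Dividing both sides by 1323: (x - 4)²/49 - (y - 8)²/27 = 1
Hyperbola, center (4, 8), transverse axis horizontal; a² = 49, b² = 27.
c² = a² + b² = 49 + 27 = 76, so c = 2√19.
Foci lie on the horizontal axis through the center: (h ± c, k).

(4 - 2√19, 8) and (4 + 2√19, 8)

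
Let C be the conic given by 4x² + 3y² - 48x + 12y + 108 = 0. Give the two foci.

(6, -4) and (6, 0)

Rearranging, 4(x² - 12x) + 3(y² + 4y) = -108.
Completing the square gives 4(x - 6)² + 3(y + 2)² = -108 + 144 + 12 = 48.
Divide through by 48 to get (x - 6)²/12 + (y + 2)²/16 = 1.
Ellipse, center (6, -2), major axis vertical; a² = 16, b² = 12.
c² = a² - b² = 16 - 12 = 4, so c = 2.
Foci lie on the vertical axis through the center: (h, k ± c).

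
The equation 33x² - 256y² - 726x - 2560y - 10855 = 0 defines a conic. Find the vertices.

Group: 33(x² - 22x) -256(y² + 10y) = 10855
Complete the square in x and y: 33(x - 11)² -256(y + 5)² = 10855 + 3993 - 6400 = 8448
Dividing both sides by 8448: (x - 11)²/256 - (y + 5)²/33 = 1
Hyperbola, center (11, -5), transverse axis horizontal; a² = 256, b² = 33.
a = 16. Vertices at (h ± a, k).

(-5, -5) and (27, -5)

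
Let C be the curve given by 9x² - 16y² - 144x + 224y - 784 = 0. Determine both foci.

(-2, 7) and (18, 7)

Group the x- and y-terms: 9(x² - 16x) -16(y² - 14y) = 784
Complete the square in x and y: 9(x - 8)² -16(y - 7)² = 784 + 576 - 784 = 576
Divide by 576: (x - 8)²/64 - (y - 7)²/36 = 1
Hyperbola, center (8, 7), transverse axis horizontal; a² = 64, b² = 36.
c² = a² + b² = 64 + 36 = 100, so c = 10.
Foci lie on the horizontal axis through the center: (h ± c, k).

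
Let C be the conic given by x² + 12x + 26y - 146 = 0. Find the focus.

Only x is squared. Complete the square in x: (x + 6)² = -26(y - 7).
Vertex (-6, 7); 4p = -26 so p = -13/2. Opens down.
Focus is p units from the vertex along the axis: (h, k + p).

(-6, 1/2)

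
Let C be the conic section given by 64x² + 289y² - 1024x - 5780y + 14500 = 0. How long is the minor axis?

Group the x- and y-terms: 64(x² - 16x) + 289(y² - 20y) = -14500
Complete the square in x and y: 64(x - 8)² + 289(y - 10)² = -14500 + 4096 + 28900 = 18496
Dividing both sides by 18496: (x - 8)²/289 + (y - 10)²/64 = 1
Ellipse, center (8, 10), major axis horizontal; a² = 289, b² = 64.
b² = 64 so b = 8; the minor axis has length 2b = 16.

16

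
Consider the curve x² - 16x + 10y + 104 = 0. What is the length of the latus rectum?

Only x is squared. Complete the square in x: (x - 8)² = -10(y + 4).
Vertex (8, -4); 4p = -10 so p = -5/2. Opens down.
Latus rectum length = |4p| = 10.

10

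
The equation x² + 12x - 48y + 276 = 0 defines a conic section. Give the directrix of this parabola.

y = -7

Only x is squared. Complete the square in x: (x + 6)² = 48(y - 5).
Vertex (-6, 5); 4p = 48 so p = 12. Opens up.
Directrix is the horizontal line y = k − p = 5 − (12) = -7.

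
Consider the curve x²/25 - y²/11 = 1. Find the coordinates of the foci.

(-6, 0) and (6, 0)

Center (0, 0). The positive term is the x-term, so the transverse axis is horizontal; a² = 25, b² = 11.
c² = a² + b² = 25 + 11 = 36, so c = 6.
Foci lie on the horizontal axis through the center: (h ± c, k).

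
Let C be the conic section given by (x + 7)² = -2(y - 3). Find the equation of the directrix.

y = 7/2

Vertex (-7, 3); 4p = -2 so p = -1/2. Opens down.
Directrix is the horizontal line y = k − p = 3 − (-1/2) = 7/2.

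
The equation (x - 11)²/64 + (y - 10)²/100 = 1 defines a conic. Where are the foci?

Center (11, 10). The larger denominator 100 sits under the y-term, so the major axis is vertical; a² = 100, b² = 64.
c² = a² - b² = 100 - 64 = 36, so c = 6.
Foci lie on the vertical axis through the center: (h, k ± c).

(11, 4) and (11, 16)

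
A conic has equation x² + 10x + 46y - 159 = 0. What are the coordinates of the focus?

(-5, -15/2)

Only x is squared. Complete the square in x: (x + 5)² = -46(y - 4).
Vertex (-5, 4); 4p = -46 so p = -23/2. Opens down.
Focus is p units from the vertex along the axis: (h, k + p).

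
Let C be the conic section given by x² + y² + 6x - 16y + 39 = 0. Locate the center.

(-3, 8)

Collect terms: (x² + 6x) + (y² - 16y) = -39
Complete the square: (x + 3)² + (y - 8)² = -39 + 9 + 64 = 34
So (x + 3)² + (y - 8)² = 34.
Circle centered at (-3, 8) with r² = 34.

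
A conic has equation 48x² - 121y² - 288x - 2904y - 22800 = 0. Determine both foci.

48(x² - 6x) -121(y² + 24y) = 22800
Completing the square gives 48(x - 3)² -121(y + 12)² = 22800 + 432 - 17424 = 5808.
Divide by 5808: (x - 3)²/121 - (y + 12)²/48 = 1
Hyperbola, center (3, -12), transverse axis horizontal; a² = 121, b² = 48.
c² = a² + b² = 121 + 48 = 169, so c = 13.
Foci lie on the horizontal axis through the center: (h ± c, k).

(-10, -12) and (16, -12)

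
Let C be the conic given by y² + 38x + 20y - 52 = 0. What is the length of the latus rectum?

38

Only y is squared. Complete the square in y: (y + 10)² = -38(x - 4).
Vertex (4, -10); 4p = -38 so p = -19/2. Opens left.
Latus rectum length = |4p| = 38.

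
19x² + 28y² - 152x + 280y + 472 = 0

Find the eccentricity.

e = 3√7/14

19(x² - 8x) + 28(y² + 10y) = -472
Complete the square in x and y: 19(x - 4)² + 28(y + 5)² = -472 + 304 + 700 = 532
Divide through by 532 to get (x - 4)²/28 + (y + 5)²/19 = 1.
Ellipse, center (4, -5), major axis horizontal; a² = 28, b² = 19.
c² = a² - b² = 9, so c = 3.
e = c/a = 3/2√7 = 3√7/14.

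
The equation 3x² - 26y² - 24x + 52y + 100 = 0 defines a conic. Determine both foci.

(4, 1 - √29) and (4, 1 + √29)

Rearranging, 3(x² - 8x) -26(y² - 2y) = -100.
Complete the square in x and y: 3(x - 4)² -26(y - 1)² = -100 + 48 - 26 = -78
Divide through by -78 to get (y - 1)²/3 - (x - 4)²/26 = 1.
Hyperbola, center (4, 1), transverse axis vertical; a² = 3, b² = 26.
c² = a² + b² = 3 + 26 = 29, so c = √29.
Foci lie on the vertical axis through the center: (h, k ± c).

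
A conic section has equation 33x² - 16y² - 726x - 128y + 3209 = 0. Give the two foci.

(4, -4) and (18, -4)

Group: 33(x² - 22x) -16(y² + 8y) = -3209
Complete the square: 33(x - 11)² -16(y + 4)² = -3209 + 3993 - 256 = 528
Divide through by 528 to get (x - 11)²/16 - (y + 4)²/33 = 1.
Hyperbola, center (11, -4), transverse axis horizontal; a² = 16, b² = 33.
c² = a² + b² = 16 + 33 = 49, so c = 7.
Foci lie on the horizontal axis through the center: (h ± c, k).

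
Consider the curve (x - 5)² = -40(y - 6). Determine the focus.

(5, -4)

Vertex (5, 6); 4p = -40 so p = -10. Opens down.
Focus is p units from the vertex along the axis: (h, k + p).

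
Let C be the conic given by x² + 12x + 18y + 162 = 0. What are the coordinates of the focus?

(-6, -23/2)

Only x is squared. Complete the square in x: (x + 6)² = -18(y + 7).
Vertex (-6, -7); 4p = -18 so p = -9/2. Opens down.
Focus is p units from the vertex along the axis: (h, k + p).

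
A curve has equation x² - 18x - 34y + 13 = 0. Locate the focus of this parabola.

Only x is squared. Complete the square in x: (x - 9)² = 34(y + 2).
Vertex (9, -2); 4p = 34 so p = 17/2. Opens up.
Focus is p units from the vertex along the axis: (h, k + p).

(9, 13/2)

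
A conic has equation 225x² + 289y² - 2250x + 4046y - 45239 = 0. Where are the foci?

Collect terms: 225(x² - 10x) + 289(y² + 14y) = 45239
Complete the square: 225(x - 5)² + 289(y + 7)² = 45239 + 5625 + 14161 = 65025
Divide by 65025: (x - 5)²/289 + (y + 7)²/225 = 1
Ellipse, center (5, -7), major axis horizontal; a² = 289, b² = 225.
c² = a² - b² = 289 - 225 = 64, so c = 8.
Foci lie on the horizontal axis through the center: (h ± c, k).

(-3, -7) and (13, -7)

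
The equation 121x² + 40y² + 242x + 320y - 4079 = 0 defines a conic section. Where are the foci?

(-1, -13) and (-1, 5)

Collect terms: 121(x² + 2x) + 40(y² + 8y) = 4079
Complete the square in x and y: 121(x + 1)² + 40(y + 4)² = 4079 + 121 + 640 = 4840
Dividing both sides by 4840: (x + 1)²/40 + (y + 4)²/121 = 1
Ellipse, center (-1, -4), major axis vertical; a² = 121, b² = 40.
c² = a² - b² = 121 - 40 = 81, so c = 9.
Foci lie on the vertical axis through the center: (h, k ± c).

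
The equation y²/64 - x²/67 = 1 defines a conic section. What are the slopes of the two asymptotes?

Center (0, 0). The positive term is the y-term, so the transverse axis is vertical; a² = 64, b² = 67.
For a vertical hyperbola the asymptotes have slope ±a/b.
Here that is ±8/√67 = ±8√67/67.

8√67/67 and -8√67/67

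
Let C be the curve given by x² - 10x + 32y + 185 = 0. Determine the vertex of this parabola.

Only x is squared. Complete the square in x: (x - 5)² = -32(y + 5).
Vertex (5, -5); 4p = -32 so p = -8. Opens down.

(5, -5)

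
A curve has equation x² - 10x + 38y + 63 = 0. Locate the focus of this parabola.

(5, -21/2)

Only x is squared. Complete the square in x: (x - 5)² = -38(y + 1).
Vertex (5, -1); 4p = -38 so p = -19/2. Opens down.
Focus is p units from the vertex along the axis: (h, k + p).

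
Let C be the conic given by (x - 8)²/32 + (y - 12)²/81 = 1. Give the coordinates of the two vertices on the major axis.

Center (8, 12). The larger denominator 81 sits under the y-term, so the major axis is vertical; a² = 81, b² = 32.
a = 9. Vertices at (h, k ± a).

(8, 3) and (8, 21)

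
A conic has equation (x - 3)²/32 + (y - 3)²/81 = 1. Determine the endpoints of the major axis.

Center (3, 3). The larger denominator 81 sits under the y-term, so the major axis is vertical; a² = 81, b² = 32.
a = 9. Vertices at (h, k ± a).

(3, -6) and (3, 12)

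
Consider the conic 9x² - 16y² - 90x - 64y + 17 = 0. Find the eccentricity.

e = 5/4

Group: 9(x² - 10x) -16(y² + 4y) = -17
Complete the square: 9(x - 5)² -16(y + 2)² = -17 + 225 - 64 = 144
Dividing both sides by 144: (x - 5)²/16 - (y + 2)²/9 = 1
Hyperbola, center (5, -2), transverse axis horizontal; a² = 16, b² = 9.
c² = a² + b² = 25, so c = 5.
e = c/a = 5/4.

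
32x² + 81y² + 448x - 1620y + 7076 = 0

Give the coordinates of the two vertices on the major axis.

(-16, 10) and (2, 10)

Collect terms: 32(x² + 14x) + 81(y² - 20y) = -7076
Complete the square: 32(x + 7)² + 81(y - 10)² = -7076 + 1568 + 8100 = 2592
Dividing both sides by 2592: (x + 7)²/81 + (y - 10)²/32 = 1
Ellipse, center (-7, 10), major axis horizontal; a² = 81, b² = 32.
a = 9. Vertices at (h ± a, k).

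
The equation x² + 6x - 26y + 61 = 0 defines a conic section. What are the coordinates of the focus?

(-3, 17/2)

Only x is squared. Complete the square in x: (x + 3)² = 26(y - 2).
Vertex (-3, 2); 4p = 26 so p = 13/2. Opens up.
Focus is p units from the vertex along the axis: (h, k + p).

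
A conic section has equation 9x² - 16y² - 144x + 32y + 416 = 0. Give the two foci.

(3, 1) and (13, 1)

Collect terms: 9(x² - 16x) -16(y² - 2y) = -416
Complete the square: 9(x - 8)² -16(y - 1)² = -416 + 576 - 16 = 144
Dividing both sides by 144: (x - 8)²/16 - (y - 1)²/9 = 1
Hyperbola, center (8, 1), transverse axis horizontal; a² = 16, b² = 9.
c² = a² + b² = 16 + 9 = 25, so c = 5.
Foci lie on the horizontal axis through the center: (h ± c, k).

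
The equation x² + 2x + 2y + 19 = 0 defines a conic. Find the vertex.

(-1, -9)

Only x is squared. Complete the square in x: (x + 1)² = -2(y + 9).
Vertex (-1, -9); 4p = -2 so p = -1/2. Opens down.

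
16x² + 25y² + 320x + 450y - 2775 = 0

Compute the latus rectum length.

Rearranging, 16(x² + 20x) + 25(y² + 18y) = 2775.
Completing the square gives 16(x + 10)² + 25(y + 9)² = 2775 + 1600 + 2025 = 6400.
Dividing both sides by 6400: (x + 10)²/400 + (y + 9)²/256 = 1
Ellipse, center (-10, -9), major axis horizontal; a² = 400, b² = 256.
Latus rectum length = 2b²/a = 2·256/20 = 128/5.

128/5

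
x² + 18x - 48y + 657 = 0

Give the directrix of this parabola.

y = 0

Only x is squared. Complete the square in x: (x + 9)² = 48(y - 12).
Vertex (-9, 12); 4p = 48 so p = 12. Opens up.
Directrix is the horizontal line y = k − p = 12 − (12) = 0.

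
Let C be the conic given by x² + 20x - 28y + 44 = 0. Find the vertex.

(-10, -2)

Only x is squared. Complete the square in x: (x + 10)² = 28(y + 2).
Vertex (-10, -2); 4p = 28 so p = 7. Opens up.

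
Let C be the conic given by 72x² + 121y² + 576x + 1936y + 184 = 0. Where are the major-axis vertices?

(-15, -8) and (7, -8)

Rearranging, 72(x² + 8x) + 121(y² + 16y) = -184.
Completing the square gives 72(x + 4)² + 121(y + 8)² = -184 + 1152 + 7744 = 8712.
Dividing both sides by 8712: (x + 4)²/121 + (y + 8)²/72 = 1
Ellipse, center (-4, -8), major axis horizontal; a² = 121, b² = 72.
a = 11. Vertices at (h ± a, k).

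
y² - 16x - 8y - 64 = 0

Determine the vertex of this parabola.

Only y is squared. Complete the square in y: (y - 4)² = 16(x + 5).
Vertex (-5, 4); 4p = 16 so p = 4. Opens right.

(-5, 4)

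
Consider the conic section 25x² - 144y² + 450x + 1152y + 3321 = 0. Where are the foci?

(-9, -9) and (-9, 17)

Group: 25(x² + 18x) -144(y² - 8y) = -3321
Complete the square: 25(x + 9)² -144(y - 4)² = -3321 + 2025 - 2304 = -3600
Divide through by -3600 to get (y - 4)²/25 - (x + 9)²/144 = 1.
Hyperbola, center (-9, 4), transverse axis vertical; a² = 25, b² = 144.
c² = a² + b² = 25 + 144 = 169, so c = 13.
Foci lie on the vertical axis through the center: (h, k ± c).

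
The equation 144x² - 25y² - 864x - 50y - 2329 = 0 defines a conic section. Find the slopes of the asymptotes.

Rearranging, 144(x² - 6x) -25(y² + 2y) = 2329.
Complete the square: 144(x - 3)² -25(y + 1)² = 2329 + 1296 - 25 = 3600
Dividing both sides by 3600: (x - 3)²/25 - (y + 1)²/144 = 1
Hyperbola, center (3, -1), transverse axis horizontal; a² = 25, b² = 144.
For a horizontal hyperbola the asymptotes have slope ±b/a.
Here that is ±12/5.

12/5 and -12/5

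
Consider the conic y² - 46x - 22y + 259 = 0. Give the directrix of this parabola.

x = -17/2

Only y is squared. Complete the square in y: (y - 11)² = 46(x - 3).
Vertex (3, 11); 4p = 46 so p = 23/2. Opens right.
Directrix is the vertical line x = h − p = 3 − (23/2) = -17/2.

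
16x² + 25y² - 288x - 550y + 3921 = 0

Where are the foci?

Group the x- and y-terms: 16(x² - 18x) + 25(y² - 22y) = -3921
Completing the square gives 16(x - 9)² + 25(y - 11)² = -3921 + 1296 + 3025 = 400.
Divide through by 400 to get (x - 9)²/25 + (y - 11)²/16 = 1.
Ellipse, center (9, 11), major axis horizontal; a² = 25, b² = 16.
c² = a² - b² = 25 - 16 = 9, so c = 3.
Foci lie on the horizontal axis through the center: (h ± c, k).

(6, 11) and (12, 11)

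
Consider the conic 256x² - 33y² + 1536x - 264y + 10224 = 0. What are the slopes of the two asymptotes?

16√33/33 and -16√33/33

Group the x- and y-terms: 256(x² + 6x) -33(y² + 8y) = -10224
Complete the square: 256(x + 3)² -33(y + 4)² = -10224 + 2304 - 528 = -8448
Divide by -8448: (y + 4)²/256 - (x + 3)²/33 = 1
Hyperbola, center (-3, -4), transverse axis vertical; a² = 256, b² = 33.
For a vertical hyperbola the asymptotes have slope ±a/b.
Here that is ±16/√33 = ±16√33/33.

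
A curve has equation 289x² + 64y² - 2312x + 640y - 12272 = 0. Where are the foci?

(4, -20) and (4, 10)

289(x² - 8x) + 64(y² + 10y) = 12272
Complete the square: 289(x - 4)² + 64(y + 5)² = 12272 + 4624 + 1600 = 18496
Divide by 18496: (x - 4)²/64 + (y + 5)²/289 = 1
Ellipse, center (4, -5), major axis vertical; a² = 289, b² = 64.
c² = a² - b² = 289 - 64 = 225, so c = 15.
Foci lie on the vertical axis through the center: (h, k ± c).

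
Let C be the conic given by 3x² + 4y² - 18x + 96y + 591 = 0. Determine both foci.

(2, -12) and (4, -12)

Group: 3(x² - 6x) + 4(y² + 24y) = -591
Complete the square: 3(x - 3)² + 4(y + 12)² = -591 + 27 + 576 = 12
Divide by 12: (x - 3)²/4 + (y + 12)²/3 = 1
Ellipse, center (3, -12), major axis horizontal; a² = 4, b² = 3.
c² = a² - b² = 4 - 3 = 1, so c = 1.
Foci lie on the horizontal axis through the center: (h ± c, k).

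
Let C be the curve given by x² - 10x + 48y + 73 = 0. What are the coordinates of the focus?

Only x is squared. Complete the square in x: (x - 5)² = -48(y + 1).
Vertex (5, -1); 4p = -48 so p = -12. Opens down.
Focus is p units from the vertex along the axis: (h, k + p).

(5, -13)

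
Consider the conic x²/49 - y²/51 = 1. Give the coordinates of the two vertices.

(-7, 0) and (7, 0)

Center (0, 0). The positive term is the x-term, so the transverse axis is horizontal; a² = 49, b² = 51.
a = 7. Vertices at (h ± a, k).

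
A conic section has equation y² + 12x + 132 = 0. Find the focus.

Only y is squared. Complete the square in y: y² = -12(x + 11).
Vertex (-11, 0); 4p = -12 so p = -3. Opens left.
Focus is p units from the vertex along the axis: (h + p, k).

(-14, 0)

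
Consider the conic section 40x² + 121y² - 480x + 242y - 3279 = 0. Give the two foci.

(-3, -1) and (15, -1)

Rearranging, 40(x² - 12x) + 121(y² + 2y) = 3279.
Complete the square in x and y: 40(x - 6)² + 121(y + 1)² = 3279 + 1440 + 121 = 4840
Divide through by 4840 to get (x - 6)²/121 + (y + 1)²/40 = 1.
Ellipse, center (6, -1), major axis horizontal; a² = 121, b² = 40.
c² = a² - b² = 121 - 40 = 81, so c = 9.
Foci lie on the horizontal axis through the center: (h ± c, k).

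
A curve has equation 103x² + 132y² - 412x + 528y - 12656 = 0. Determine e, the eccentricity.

Group the x- and y-terms: 103(x² - 4x) + 132(y² + 4y) = 12656
Complete the square: 103(x - 2)² + 132(y + 2)² = 12656 + 412 + 528 = 13596
Dividing both sides by 13596: (x - 2)²/132 + (y + 2)²/103 = 1
Ellipse, center (2, -2), major axis horizontal; a² = 132, b² = 103.
c² = a² - b² = 29, so c = √29.
e = c/a = √29/2√33 = √957/66.

e = √957/66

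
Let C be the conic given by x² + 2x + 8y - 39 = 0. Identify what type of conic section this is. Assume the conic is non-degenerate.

parabola

No xy term. Coefficients of x² and y² are A = 1, C = 0.
Exactly one squared variable ⇒ parabola.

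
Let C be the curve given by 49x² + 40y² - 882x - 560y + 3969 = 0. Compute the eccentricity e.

Rearranging, 49(x² - 18x) + 40(y² - 14y) = -3969.
Complete the square in x and y: 49(x - 9)² + 40(y - 7)² = -3969 + 3969 + 1960 = 1960
Divide by 1960: (x - 9)²/40 + (y - 7)²/49 = 1
Ellipse, center (9, 7), major axis vertical; a² = 49, b² = 40.
c² = a² - b² = 9, so c = 3.
e = c/a = 3/7.

e = 3/7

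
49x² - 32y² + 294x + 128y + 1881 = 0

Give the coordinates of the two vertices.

(-3, -5) and (-3, 9)

Collect terms: 49(x² + 6x) -32(y² - 4y) = -1881
49(x + 3)² -32(y - 2)² = -1881 + 441 - 128 = -1568
Divide by -1568: (y - 2)²/49 - (x + 3)²/32 = 1
Hyperbola, center (-3, 2), transverse axis vertical; a² = 49, b² = 32.
a = 7. Vertices at (h, k ± a).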